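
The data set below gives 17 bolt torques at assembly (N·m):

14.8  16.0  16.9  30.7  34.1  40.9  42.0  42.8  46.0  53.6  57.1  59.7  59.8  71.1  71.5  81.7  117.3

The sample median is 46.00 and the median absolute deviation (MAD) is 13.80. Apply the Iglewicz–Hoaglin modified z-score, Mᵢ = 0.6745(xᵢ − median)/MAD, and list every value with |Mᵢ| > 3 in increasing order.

117.3

|Mᵢ| > 3 ⇔ |xᵢ − 46.00| > 3·13.80/0.6745 = 61.38.
So outliers lie outside [-15.38, 107.38].
117.3: M = 3.48 → outlier.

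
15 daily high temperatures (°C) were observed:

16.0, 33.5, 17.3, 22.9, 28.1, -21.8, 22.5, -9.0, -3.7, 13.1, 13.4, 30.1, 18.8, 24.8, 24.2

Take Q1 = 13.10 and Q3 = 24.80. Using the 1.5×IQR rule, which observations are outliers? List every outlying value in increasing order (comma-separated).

-21.8, -9.0

IQR = Q3 − Q1 = 24.80 − 13.10 = 11.70.
Lower fence = Q1 − 1.5·IQR = 13.10 − 17.55 = -4.45.
Upper fence = Q3 + 1.5·IQR = 24.80 + 17.55 = 42.35.
-21.8 < -4.45 → outlier.
-9.0 < -4.45 → outlier.
All remaining values lie within [-4.45, 42.35].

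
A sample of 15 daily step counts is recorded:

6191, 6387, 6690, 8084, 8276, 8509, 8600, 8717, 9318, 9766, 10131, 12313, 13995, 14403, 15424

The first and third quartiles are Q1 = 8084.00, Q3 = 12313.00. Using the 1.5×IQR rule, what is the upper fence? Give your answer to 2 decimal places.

IQR = Q3 − Q1 = 12313.00 − 8084.00 = 4229.00.
Lower fence = Q1 − 1.5·IQR = 8084.00 − 6343.50 = 1740.50.
Upper fence = Q3 + 1.5·IQR = 12313.00 + 6343.50 = 18656.50.

18656.50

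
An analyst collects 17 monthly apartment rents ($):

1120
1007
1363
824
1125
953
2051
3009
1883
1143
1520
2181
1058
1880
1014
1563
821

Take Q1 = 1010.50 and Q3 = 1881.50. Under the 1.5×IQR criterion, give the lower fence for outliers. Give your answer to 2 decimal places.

IQR = Q3 − Q1 = 1881.50 − 1010.50 = 871.00.
Lower fence = Q1 − 1.5·IQR = 1010.50 − 1306.50 = -296.00.
Upper fence = Q3 + 1.5·IQR = 1881.50 + 1306.50 = 3188.00.

-296.00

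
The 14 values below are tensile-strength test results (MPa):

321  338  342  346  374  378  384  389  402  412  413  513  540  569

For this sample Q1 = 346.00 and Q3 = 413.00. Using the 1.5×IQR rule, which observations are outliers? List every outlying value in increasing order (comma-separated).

540, 569

IQR = Q3 − Q1 = 413.00 − 346.00 = 67.00.
Lower fence = Q1 − 1.5·IQR = 346.00 − 100.50 = 245.50.
Upper fence = Q3 + 1.5·IQR = 413.00 + 100.50 = 513.50.
540 > 513.50 → outlier.
569 > 513.50 → outlier.
All remaining values lie within [245.50, 513.50].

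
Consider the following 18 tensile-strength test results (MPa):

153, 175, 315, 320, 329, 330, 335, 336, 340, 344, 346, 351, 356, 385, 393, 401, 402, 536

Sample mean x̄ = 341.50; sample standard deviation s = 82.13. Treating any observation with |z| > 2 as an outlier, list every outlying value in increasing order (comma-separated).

153, 175, 536

Cutoffs at x̄ ± 2s: 341.50 ± 2·82.13 = [177.24, 505.76].
153: z = -2.30, |z| > 2 → outlier.
175: z = -2.03, |z| > 2 → outlier.
536: z = 2.37, |z| > 2 → outlier.
Every other value lies within [177.24, 505.76].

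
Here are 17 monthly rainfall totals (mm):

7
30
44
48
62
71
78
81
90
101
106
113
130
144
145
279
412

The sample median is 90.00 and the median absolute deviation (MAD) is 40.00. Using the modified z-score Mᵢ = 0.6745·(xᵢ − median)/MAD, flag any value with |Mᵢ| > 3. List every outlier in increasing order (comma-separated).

279, 412

|Mᵢ| > 3 ⇔ |xᵢ − 90.00| > 3·40.00/0.6745 = 177.91.
So outliers lie outside [-87.91, 267.91].
279: M = 3.19 → outlier.
412: M = 5.43 → outlier.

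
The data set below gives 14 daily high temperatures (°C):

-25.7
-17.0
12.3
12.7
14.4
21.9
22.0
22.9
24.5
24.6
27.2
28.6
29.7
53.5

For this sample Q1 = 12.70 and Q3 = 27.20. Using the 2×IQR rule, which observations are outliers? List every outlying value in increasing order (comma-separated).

-25.7, -17.0

IQR = Q3 − Q1 = 27.20 − 12.70 = 14.50.
Lower fence = Q1 − 2·IQR = 12.70 − 29.00 = -16.30.
Upper fence = Q3 + 2·IQR = 27.20 + 29.00 = 56.20.
-25.7 < -16.30 → outlier.
-17.0 < -16.30 → outlier.
All remaining values lie within [-16.30, 56.20].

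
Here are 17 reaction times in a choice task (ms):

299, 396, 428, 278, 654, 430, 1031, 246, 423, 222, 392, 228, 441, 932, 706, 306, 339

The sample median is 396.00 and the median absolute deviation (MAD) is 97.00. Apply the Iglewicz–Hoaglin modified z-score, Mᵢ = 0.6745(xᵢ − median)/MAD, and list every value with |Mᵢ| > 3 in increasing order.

932, 1031

|Mᵢ| > 3 ⇔ |xᵢ − 396.00| > 3·97.00/0.6745 = 431.43.
So outliers lie outside [-35.43, 827.43].
932: M = 3.73 → outlier.
1031: M = 4.42 → outlier.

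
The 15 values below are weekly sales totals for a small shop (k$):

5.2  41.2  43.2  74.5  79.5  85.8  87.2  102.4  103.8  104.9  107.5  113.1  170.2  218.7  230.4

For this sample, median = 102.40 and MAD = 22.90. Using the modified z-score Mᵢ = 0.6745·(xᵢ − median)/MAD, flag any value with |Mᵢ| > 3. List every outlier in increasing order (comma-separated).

218.7, 230.4

|Mᵢ| > 3 ⇔ |xᵢ − 102.40| > 3·22.90/0.6745 = 101.85.
So outliers lie outside [0.55, 204.25].
218.7: M = 3.43 → outlier.
230.4: M = 3.77 → outlier.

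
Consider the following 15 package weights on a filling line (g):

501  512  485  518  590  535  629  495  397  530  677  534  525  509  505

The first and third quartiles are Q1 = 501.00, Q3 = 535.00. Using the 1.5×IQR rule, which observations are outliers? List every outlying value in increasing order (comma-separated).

397, 590, 629, 677

IQR = Q3 − Q1 = 535.00 − 501.00 = 34.00.
Lower fence = Q1 − 1.5·IQR = 501.00 − 51.00 = 450.00.
Upper fence = Q3 + 1.5·IQR = 535.00 + 51.00 = 586.00.
397 < 450.00 → outlier.
590 > 586.00 → outlier.
629 > 586.00 → outlier.
677 > 586.00 → outlier.
All remaining values lie within [450.00, 586.00].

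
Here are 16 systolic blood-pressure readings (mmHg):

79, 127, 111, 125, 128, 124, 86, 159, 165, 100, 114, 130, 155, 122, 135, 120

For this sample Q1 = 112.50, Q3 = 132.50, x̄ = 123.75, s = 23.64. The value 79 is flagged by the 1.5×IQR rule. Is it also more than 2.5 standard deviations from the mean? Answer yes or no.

no

z = (79 − 123.75) / 23.64 = -1.89.
|z| = 1.89 ≤ 2.5.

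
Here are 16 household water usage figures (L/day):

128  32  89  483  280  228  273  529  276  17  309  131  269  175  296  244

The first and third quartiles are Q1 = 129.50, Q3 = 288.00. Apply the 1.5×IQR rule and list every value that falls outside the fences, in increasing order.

529

IQR = Q3 − Q1 = 288.00 − 129.50 = 158.50.
Lower fence = Q1 − 1.5·IQR = 129.50 − 237.75 = -108.25.
Upper fence = Q3 + 1.5·IQR = 288.00 + 237.75 = 525.75.
529 > 525.75 → outlier.
All remaining values lie within [-108.25, 525.75].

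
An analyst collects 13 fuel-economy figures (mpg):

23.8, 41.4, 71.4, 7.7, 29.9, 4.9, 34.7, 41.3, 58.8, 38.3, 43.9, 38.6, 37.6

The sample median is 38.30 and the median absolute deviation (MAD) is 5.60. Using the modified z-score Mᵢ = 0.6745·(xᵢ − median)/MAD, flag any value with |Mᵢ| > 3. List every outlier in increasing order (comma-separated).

4.9, 7.7, 71.4

|Mᵢ| > 3 ⇔ |xᵢ − 38.30| > 3·5.60/0.6745 = 24.91.
So outliers lie outside [13.39, 63.21].
4.9: M = -4.02 → outlier.
7.7: M = -3.69 → outlier.
71.4: M = 3.99 → outlier.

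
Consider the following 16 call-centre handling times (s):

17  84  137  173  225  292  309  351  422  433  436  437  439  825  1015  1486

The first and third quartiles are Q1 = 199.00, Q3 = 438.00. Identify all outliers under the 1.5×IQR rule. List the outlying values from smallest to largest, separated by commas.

825, 1015, 1486

IQR = Q3 − Q1 = 438.00 − 199.00 = 239.00.
Lower fence = Q1 − 1.5·IQR = 199.00 − 358.50 = -159.50.
Upper fence = Q3 + 1.5·IQR = 438.00 + 358.50 = 796.50.
825 > 796.50 → outlier.
1015 > 796.50 → outlier.
1486 > 796.50 → outlier.
All remaining values lie within [-159.50, 796.50].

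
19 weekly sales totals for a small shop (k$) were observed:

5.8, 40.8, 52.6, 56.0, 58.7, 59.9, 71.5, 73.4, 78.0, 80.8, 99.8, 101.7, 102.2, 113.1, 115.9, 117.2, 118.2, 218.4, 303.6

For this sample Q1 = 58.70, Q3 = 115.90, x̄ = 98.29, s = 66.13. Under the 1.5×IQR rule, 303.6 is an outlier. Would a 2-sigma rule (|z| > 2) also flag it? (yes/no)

z = (303.6 − 98.29) / 66.13 = 3.10.
|z| = 3.10 > 2.

yes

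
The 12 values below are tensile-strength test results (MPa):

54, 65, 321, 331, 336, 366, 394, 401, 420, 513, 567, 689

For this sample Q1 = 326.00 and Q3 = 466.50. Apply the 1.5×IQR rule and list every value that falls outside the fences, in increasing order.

54, 65, 689

IQR = Q3 − Q1 = 466.50 − 326.00 = 140.50.
Lower fence = Q1 − 1.5·IQR = 326.00 − 210.75 = 115.25.
Upper fence = Q3 + 1.5·IQR = 466.50 + 210.75 = 677.25.
54 < 115.25 → outlier.
65 < 115.25 → outlier.
689 > 677.25 → outlier.
All remaining values lie within [115.25, 677.25].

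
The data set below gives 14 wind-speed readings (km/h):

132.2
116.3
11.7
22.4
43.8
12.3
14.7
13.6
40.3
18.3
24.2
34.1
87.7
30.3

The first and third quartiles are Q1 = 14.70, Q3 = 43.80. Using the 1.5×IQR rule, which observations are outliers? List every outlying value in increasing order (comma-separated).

IQR = Q3 − Q1 = 43.80 − 14.70 = 29.10.
Lower fence = Q1 − 1.5·IQR = 14.70 − 43.65 = -28.95.
Upper fence = Q3 + 1.5·IQR = 43.80 + 43.65 = 87.45.
87.7 > 87.45 → outlier.
116.3 > 87.45 → outlier.
132.2 > 87.45 → outlier.
All remaining values lie within [-28.95, 87.45].

87.7, 116.3, 132.2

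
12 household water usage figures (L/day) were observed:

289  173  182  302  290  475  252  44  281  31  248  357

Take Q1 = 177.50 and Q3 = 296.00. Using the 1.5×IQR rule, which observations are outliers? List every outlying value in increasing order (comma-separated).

475

IQR = Q3 − Q1 = 296.00 − 177.50 = 118.50.
Lower fence = Q1 − 1.5·IQR = 177.50 − 177.75 = -0.25.
Upper fence = Q3 + 1.5·IQR = 296.00 + 177.75 = 473.75.
475 > 473.75 → outlier.
All remaining values lie within [-0.25, 473.75].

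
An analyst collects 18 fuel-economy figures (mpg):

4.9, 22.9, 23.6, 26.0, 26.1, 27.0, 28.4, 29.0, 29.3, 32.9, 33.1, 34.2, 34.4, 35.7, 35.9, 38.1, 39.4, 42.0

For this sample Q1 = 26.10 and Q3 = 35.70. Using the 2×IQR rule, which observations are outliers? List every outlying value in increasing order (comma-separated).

4.9

IQR = Q3 − Q1 = 35.70 − 26.10 = 9.60.
Lower fence = Q1 − 2·IQR = 26.10 − 19.20 = 6.90.
Upper fence = Q3 + 2·IQR = 35.70 + 19.20 = 54.90.
4.9 < 6.90 → outlier.
All remaining values lie within [6.90, 54.90].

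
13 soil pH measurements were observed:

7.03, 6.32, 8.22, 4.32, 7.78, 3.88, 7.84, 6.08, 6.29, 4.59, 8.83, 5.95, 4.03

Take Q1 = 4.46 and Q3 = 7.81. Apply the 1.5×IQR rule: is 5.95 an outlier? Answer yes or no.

IQR = Q3 − Q1 = 7.81 − 4.46 = 3.35.
Lower fence = Q1 − 1.5·IQR = 4.46 − 5.025 = -0.565.
Upper fence = Q3 + 1.5·IQR = 7.81 + 5.025 = 12.835.
5.95 lies within [-0.565, 12.835].

no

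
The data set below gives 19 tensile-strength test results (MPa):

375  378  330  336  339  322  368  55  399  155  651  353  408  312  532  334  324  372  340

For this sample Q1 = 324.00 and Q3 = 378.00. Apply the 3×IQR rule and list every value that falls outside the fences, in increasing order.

IQR = Q3 − Q1 = 378.00 − 324.00 = 54.00.
Lower fence = Q1 − 3·IQR = 324.00 − 162.00 = 162.00.
Upper fence = Q3 + 3·IQR = 378.00 + 162.00 = 540.00.
55 < 162.00 → outlier.
155 < 162.00 → outlier.
651 > 540.00 → outlier.
All remaining values lie within [162.00, 540.00].

55, 155, 651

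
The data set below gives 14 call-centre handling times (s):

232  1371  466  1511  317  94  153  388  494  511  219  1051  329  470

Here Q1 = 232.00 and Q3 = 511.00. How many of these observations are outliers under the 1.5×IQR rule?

IQR = 279.00; fences at 232.00 − 418.50 = -186.50 and 511.00 + 418.50 = 929.50.
Outside the cutoffs: 1051, 1371, 1511.

3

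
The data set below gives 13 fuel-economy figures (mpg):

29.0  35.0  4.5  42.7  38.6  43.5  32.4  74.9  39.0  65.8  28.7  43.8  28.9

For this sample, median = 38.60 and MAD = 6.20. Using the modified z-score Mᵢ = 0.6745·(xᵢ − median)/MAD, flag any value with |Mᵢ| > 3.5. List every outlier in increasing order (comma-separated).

|Mᵢ| > 3.5 ⇔ |xᵢ − 38.60| > 3.5·6.20/0.6745 = 32.17.
So outliers lie outside [6.43, 70.77].
4.5: M = -3.71 → outlier.
74.9: M = 3.95 → outlier.

4.5, 74.9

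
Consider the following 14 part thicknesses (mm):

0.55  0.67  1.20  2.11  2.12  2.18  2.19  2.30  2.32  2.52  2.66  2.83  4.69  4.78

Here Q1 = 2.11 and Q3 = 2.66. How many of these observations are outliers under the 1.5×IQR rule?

IQR = 0.55; fences at 2.11 − 0.825 = 1.285 and 2.66 + 0.825 = 3.485.
Outside the cutoffs: 0.55, 0.67, 1.20, 4.69, 4.78.

5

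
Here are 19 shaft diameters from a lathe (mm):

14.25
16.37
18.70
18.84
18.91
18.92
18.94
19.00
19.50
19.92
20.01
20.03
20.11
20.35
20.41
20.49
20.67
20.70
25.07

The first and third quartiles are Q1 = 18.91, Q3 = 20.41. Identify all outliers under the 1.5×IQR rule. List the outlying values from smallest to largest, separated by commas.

14.25, 16.37, 25.07

IQR = Q3 − Q1 = 20.41 − 18.91 = 1.50.
Lower fence = Q1 − 1.5·IQR = 18.91 − 2.25 = 16.66.
Upper fence = Q3 + 1.5·IQR = 20.41 + 2.25 = 22.66.
14.25 < 16.66 → outlier.
16.37 < 16.66 → outlier.
25.07 > 22.66 → outlier.
All remaining values lie within [16.66, 22.66].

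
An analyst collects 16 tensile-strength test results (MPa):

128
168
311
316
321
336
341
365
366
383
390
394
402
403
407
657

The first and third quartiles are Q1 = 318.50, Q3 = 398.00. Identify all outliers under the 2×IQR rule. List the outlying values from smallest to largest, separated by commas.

IQR = Q3 − Q1 = 398.00 − 318.50 = 79.50.
Lower fence = Q1 − 2·IQR = 318.50 − 159.00 = 159.50.
Upper fence = Q3 + 2·IQR = 398.00 + 159.00 = 557.00.
128 < 159.50 → outlier.
657 > 557.00 → outlier.
All remaining values lie within [159.50, 557.00].

128, 657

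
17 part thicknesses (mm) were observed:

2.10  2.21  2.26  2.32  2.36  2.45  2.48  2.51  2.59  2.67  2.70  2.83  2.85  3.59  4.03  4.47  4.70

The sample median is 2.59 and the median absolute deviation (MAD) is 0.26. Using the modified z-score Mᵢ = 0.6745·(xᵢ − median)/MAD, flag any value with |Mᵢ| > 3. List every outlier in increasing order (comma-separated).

4.03, 4.47, 4.70

|Mᵢ| > 3 ⇔ |xᵢ − 2.59| > 3·0.26/0.6745 = 1.16.
So outliers lie outside [1.43, 3.75].
4.03: M = 3.74 → outlier.
4.47: M = 4.88 → outlier.
4.70: M = 5.47 → outlier.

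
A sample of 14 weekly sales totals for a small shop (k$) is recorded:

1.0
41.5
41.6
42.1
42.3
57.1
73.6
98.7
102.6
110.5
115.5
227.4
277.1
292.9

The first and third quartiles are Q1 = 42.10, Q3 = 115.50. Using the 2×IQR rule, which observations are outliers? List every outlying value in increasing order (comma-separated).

277.1, 292.9

IQR = Q3 − Q1 = 115.50 − 42.10 = 73.40.
Lower fence = Q1 − 2·IQR = 42.10 − 146.80 = -104.70.
Upper fence = Q3 + 2·IQR = 115.50 + 146.80 = 262.30.
277.1 > 262.30 → outlier.
292.9 > 262.30 → outlier.
All remaining values lie within [-104.70, 262.30].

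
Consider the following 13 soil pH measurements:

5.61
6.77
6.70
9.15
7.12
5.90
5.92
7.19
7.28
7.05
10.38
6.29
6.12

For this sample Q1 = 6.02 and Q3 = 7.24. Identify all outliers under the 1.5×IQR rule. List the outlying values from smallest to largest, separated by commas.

IQR = Q3 − Q1 = 7.24 − 6.02 = 1.22.
Lower fence = Q1 − 1.5·IQR = 6.02 − 1.83 = 4.19.
Upper fence = Q3 + 1.5·IQR = 7.24 + 1.83 = 9.07.
9.15 > 9.07 → outlier.
10.38 > 9.07 → outlier.
All remaining values lie within [4.19, 9.07].

9.15, 10.38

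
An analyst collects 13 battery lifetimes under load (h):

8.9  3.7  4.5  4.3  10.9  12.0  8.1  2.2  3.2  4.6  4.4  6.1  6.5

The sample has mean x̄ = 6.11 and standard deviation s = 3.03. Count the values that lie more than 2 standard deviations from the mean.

0

Cutoffs: x̄ ± 2s = [0.05, 12.17].
Every value lies within the cutoffs.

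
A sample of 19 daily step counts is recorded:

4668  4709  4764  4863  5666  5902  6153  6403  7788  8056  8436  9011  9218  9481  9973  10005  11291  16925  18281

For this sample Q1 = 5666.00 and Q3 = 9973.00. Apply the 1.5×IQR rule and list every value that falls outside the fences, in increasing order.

16925, 18281

IQR = Q3 − Q1 = 9973.00 − 5666.00 = 4307.00.
Lower fence = Q1 − 1.5·IQR = 5666.00 − 6460.50 = -794.50.
Upper fence = Q3 + 1.5·IQR = 9973.00 + 6460.50 = 16433.50.
16925 > 16433.50 → outlier.
18281 > 16433.50 → outlier.
All remaining values lie within [-794.50, 16433.50].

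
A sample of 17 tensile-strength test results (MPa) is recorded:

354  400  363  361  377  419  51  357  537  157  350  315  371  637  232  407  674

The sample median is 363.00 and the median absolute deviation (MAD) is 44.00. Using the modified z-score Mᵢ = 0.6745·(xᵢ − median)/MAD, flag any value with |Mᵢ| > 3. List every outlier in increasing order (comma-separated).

51, 157, 637, 674

|Mᵢ| > 3 ⇔ |xᵢ − 363.00| > 3·44.00/0.6745 = 195.70.
So outliers lie outside [167.30, 558.70].
51: M = -4.78 → outlier.
157: M = -3.16 → outlier.
637: M = 4.20 → outlier.
674: M = 4.77 → outlier.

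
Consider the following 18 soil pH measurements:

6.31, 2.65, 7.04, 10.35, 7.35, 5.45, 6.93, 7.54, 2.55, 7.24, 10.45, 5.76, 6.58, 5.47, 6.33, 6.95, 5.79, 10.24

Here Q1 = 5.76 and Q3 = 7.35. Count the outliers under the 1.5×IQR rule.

5

IQR = 1.59; fences at 5.76 − 2.385 = 3.375 and 7.35 + 2.385 = 9.735.
Outside the cutoffs: 2.55, 2.65, 10.24, 10.35, 10.45.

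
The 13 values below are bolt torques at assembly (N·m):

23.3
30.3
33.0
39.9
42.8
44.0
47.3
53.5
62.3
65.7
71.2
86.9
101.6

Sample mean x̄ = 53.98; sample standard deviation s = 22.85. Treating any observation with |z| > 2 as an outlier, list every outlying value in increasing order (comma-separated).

101.6

Cutoffs at x̄ ± 2s: 53.98 ± 2·22.85 = [8.28, 99.68].
101.6: z = 2.08, |z| > 2 → outlier.
Every other value lies within [8.28, 99.68].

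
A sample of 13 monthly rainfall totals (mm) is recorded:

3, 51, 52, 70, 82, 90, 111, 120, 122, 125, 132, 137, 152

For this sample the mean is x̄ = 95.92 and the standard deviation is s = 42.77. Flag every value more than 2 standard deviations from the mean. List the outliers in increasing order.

3

Cutoffs at x̄ ± 2s: 95.92 ± 2·42.77 = [10.38, 181.46].
3: z = -2.17, |z| > 2 → outlier.
Every other value lies within [10.38, 181.46].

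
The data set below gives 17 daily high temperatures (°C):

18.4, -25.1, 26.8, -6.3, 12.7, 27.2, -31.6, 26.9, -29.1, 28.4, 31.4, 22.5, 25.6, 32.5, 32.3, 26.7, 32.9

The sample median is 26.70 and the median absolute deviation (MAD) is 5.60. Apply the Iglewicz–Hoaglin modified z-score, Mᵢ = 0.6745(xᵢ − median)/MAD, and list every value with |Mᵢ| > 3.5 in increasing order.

-31.6, -29.1, -25.1, -6.3

|Mᵢ| > 3.5 ⇔ |xᵢ − 26.70| > 3.5·5.60/0.6745 = 29.06.
So outliers lie outside [-2.36, 55.76].
-31.6: M = -7.02 → outlier.
-29.1: M = -6.72 → outlier.
-25.1: M = -6.24 → outlier.
-6.3: M = -3.97 → outlier.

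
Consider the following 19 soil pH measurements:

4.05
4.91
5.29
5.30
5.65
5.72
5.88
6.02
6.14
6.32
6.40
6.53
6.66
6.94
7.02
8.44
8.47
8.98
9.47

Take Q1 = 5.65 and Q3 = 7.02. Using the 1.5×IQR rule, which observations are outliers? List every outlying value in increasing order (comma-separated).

9.47

IQR = Q3 − Q1 = 7.02 − 5.65 = 1.37.
Lower fence = Q1 − 1.5·IQR = 5.65 − 2.055 = 3.595.
Upper fence = Q3 + 1.5·IQR = 7.02 + 2.055 = 9.075.
9.47 > 9.075 → outlier.
All remaining values lie within [3.595, 9.075].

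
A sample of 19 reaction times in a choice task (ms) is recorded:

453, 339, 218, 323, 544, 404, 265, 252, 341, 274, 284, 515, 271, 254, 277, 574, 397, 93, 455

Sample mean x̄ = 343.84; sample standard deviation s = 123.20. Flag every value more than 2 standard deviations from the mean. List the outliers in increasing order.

Cutoffs at x̄ ± 2s: 343.84 ± 2·123.20 = [97.44, 590.24].
93: z = -2.04, |z| > 2 → outlier.
Every other value lies within [97.44, 590.24].

93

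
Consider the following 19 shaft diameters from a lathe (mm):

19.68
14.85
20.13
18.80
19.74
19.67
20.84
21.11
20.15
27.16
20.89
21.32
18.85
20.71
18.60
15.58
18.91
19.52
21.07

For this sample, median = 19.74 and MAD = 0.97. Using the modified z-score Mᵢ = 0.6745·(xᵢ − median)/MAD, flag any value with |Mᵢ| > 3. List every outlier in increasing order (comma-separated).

|Mᵢ| > 3 ⇔ |xᵢ − 19.74| > 3·0.97/0.6745 = 4.31.
So outliers lie outside [15.43, 24.05].
14.85: M = -3.40 → outlier.
27.16: M = 5.16 → outlier.

14.85, 27.16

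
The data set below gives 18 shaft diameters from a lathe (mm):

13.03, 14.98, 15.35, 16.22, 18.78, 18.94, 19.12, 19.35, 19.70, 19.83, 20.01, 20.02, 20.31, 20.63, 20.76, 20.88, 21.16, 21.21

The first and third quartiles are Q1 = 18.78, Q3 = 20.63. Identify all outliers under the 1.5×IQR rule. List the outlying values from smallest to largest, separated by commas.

13.03, 14.98, 15.35

IQR = Q3 − Q1 = 20.63 − 18.78 = 1.85.
Lower fence = Q1 − 1.5·IQR = 18.78 − 2.775 = 16.005.
Upper fence = Q3 + 1.5·IQR = 20.63 + 2.775 = 23.405.
13.03 < 16.005 → outlier.
14.98 < 16.005 → outlier.
15.35 < 16.005 → outlier.
All remaining values lie within [16.005, 23.405].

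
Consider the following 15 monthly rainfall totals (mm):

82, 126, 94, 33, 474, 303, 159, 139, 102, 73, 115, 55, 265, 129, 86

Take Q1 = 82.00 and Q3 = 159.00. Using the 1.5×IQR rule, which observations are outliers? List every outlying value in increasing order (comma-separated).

303, 474

IQR = Q3 − Q1 = 159.00 − 82.00 = 77.00.
Lower fence = Q1 − 1.5·IQR = 82.00 − 115.50 = -33.50.
Upper fence = Q3 + 1.5·IQR = 159.00 + 115.50 = 274.50.
303 > 274.50 → outlier.
474 > 274.50 → outlier.
All remaining values lie within [-33.50, 274.50].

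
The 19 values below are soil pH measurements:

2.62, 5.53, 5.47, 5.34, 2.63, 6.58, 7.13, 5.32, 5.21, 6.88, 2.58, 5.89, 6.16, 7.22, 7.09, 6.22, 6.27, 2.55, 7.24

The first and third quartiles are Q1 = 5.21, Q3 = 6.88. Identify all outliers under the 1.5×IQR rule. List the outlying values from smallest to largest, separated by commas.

2.55, 2.58, 2.62, 2.63

IQR = Q3 − Q1 = 6.88 − 5.21 = 1.67.
Lower fence = Q1 − 1.5·IQR = 5.21 − 2.505 = 2.705.
Upper fence = Q3 + 1.5·IQR = 6.88 + 2.505 = 9.385.
2.55 < 2.705 → outlier.
2.58 < 2.705 → outlier.
2.62 < 2.705 → outlier.
2.63 < 2.705 → outlier.
All remaining values lie within [2.705, 9.385].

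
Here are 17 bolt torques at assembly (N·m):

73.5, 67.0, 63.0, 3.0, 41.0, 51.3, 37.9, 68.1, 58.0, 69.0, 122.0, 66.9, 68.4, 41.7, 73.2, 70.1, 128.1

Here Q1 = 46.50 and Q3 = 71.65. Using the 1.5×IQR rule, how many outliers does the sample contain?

3

IQR = 25.15; fences at 46.50 − 37.725 = 8.775 and 71.65 + 37.725 = 109.375.
Outside the cutoffs: 3.0, 122.0, 128.1.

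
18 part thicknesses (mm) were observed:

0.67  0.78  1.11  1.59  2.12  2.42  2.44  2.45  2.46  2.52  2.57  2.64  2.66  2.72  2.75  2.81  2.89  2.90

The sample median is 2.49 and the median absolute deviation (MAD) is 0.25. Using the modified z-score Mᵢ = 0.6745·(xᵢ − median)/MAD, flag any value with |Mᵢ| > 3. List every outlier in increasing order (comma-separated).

|Mᵢ| > 3 ⇔ |xᵢ − 2.49| > 3·0.25/0.6745 = 1.11.
So outliers lie outside [1.38, 3.60].
0.67: M = -4.91 → outlier.
0.78: M = -4.61 → outlier.
1.11: M = -3.72 → outlier.

0.67, 0.78, 1.11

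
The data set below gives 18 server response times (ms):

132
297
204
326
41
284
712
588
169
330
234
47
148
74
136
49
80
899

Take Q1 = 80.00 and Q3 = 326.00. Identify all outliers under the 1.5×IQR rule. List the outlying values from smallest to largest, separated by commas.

712, 899

IQR = Q3 − Q1 = 326.00 − 80.00 = 246.00.
Lower fence = Q1 − 1.5·IQR = 80.00 − 369.00 = -289.00.
Upper fence = Q3 + 1.5·IQR = 326.00 + 369.00 = 695.00.
712 > 695.00 → outlier.
899 > 695.00 → outlier.
All remaining values lie within [-289.00, 695.00].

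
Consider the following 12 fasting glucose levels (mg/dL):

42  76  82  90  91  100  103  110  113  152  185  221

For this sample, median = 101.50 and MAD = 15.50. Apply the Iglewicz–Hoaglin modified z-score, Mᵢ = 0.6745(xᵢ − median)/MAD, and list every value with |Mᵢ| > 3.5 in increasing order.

|Mᵢ| > 3.5 ⇔ |xᵢ − 101.50| > 3.5·15.50/0.6745 = 80.43.
So outliers lie outside [21.07, 181.93].
185: M = 3.63 → outlier.
221: M = 5.20 → outlier.

185, 221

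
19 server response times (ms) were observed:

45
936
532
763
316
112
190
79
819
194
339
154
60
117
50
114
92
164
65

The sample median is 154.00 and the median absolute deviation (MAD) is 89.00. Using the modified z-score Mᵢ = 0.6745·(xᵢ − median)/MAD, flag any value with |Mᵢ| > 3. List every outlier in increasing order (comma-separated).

763, 819, 936

|Mᵢ| > 3 ⇔ |xᵢ − 154.00| > 3·89.00/0.6745 = 395.85.
So outliers lie outside [-241.85, 549.85].
763: M = 4.62 → outlier.
819: M = 5.04 → outlier.
936: M = 5.93 → outlier.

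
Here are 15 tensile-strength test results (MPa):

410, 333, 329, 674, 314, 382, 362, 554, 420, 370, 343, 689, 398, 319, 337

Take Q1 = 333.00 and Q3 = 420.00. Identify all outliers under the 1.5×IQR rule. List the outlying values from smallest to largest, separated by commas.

554, 674, 689

IQR = Q3 − Q1 = 420.00 − 333.00 = 87.00.
Lower fence = Q1 − 1.5·IQR = 333.00 − 130.50 = 202.50.
Upper fence = Q3 + 1.5·IQR = 420.00 + 130.50 = 550.50.
554 > 550.50 → outlier.
674 > 550.50 → outlier.
689 > 550.50 → outlier.
All remaining values lie within [202.50, 550.50].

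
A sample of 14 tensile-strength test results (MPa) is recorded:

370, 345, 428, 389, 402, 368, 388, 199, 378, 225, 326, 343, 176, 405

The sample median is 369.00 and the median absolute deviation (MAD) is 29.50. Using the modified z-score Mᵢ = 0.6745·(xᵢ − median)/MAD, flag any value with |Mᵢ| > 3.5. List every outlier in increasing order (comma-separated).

|Mᵢ| > 3.5 ⇔ |xᵢ − 369.00| > 3.5·29.50/0.6745 = 153.08.
So outliers lie outside [215.92, 522.08].
176: M = -4.41 → outlier.
199: M = -3.89 → outlier.

176, 199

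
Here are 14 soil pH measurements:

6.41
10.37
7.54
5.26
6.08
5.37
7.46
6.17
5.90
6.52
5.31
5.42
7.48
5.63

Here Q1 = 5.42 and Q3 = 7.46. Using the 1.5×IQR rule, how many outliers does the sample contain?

0

IQR = 2.04; fences at 5.42 − 3.06 = 2.36 and 7.46 + 3.06 = 10.52.
Every value lies within the cutoffs.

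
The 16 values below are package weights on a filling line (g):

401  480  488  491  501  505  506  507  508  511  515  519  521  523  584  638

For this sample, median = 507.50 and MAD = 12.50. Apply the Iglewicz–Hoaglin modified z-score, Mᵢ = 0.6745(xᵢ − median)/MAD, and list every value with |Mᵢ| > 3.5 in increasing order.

401, 584, 638

|Mᵢ| > 3.5 ⇔ |xᵢ − 507.50| > 3.5·12.50/0.6745 = 64.86.
So outliers lie outside [442.64, 572.36].
401: M = -5.75 → outlier.
584: M = 4.13 → outlier.
638: M = 7.04 → outlier.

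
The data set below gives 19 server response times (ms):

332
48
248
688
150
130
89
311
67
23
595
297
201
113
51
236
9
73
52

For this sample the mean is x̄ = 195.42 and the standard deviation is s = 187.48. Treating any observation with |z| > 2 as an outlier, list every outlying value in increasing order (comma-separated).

Cutoffs at x̄ ± 2s: 195.42 ± 2·187.48 = [-179.54, 570.38].
595: z = 2.13, |z| > 2 → outlier.
688: z = 2.63, |z| > 2 → outlier.
Every other value lies within [-179.54, 570.38].

595, 688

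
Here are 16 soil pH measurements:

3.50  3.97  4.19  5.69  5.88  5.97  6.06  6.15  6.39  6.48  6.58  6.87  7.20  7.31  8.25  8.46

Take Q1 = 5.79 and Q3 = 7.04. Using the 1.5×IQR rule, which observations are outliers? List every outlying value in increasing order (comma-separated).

3.50

IQR = Q3 − Q1 = 7.04 − 5.79 = 1.25.
Lower fence = Q1 − 1.5·IQR = 5.79 − 1.875 = 3.915.
Upper fence = Q3 + 1.5·IQR = 7.04 + 1.875 = 8.915.
3.50 < 3.915 → outlier.
All remaining values lie within [3.915, 8.915].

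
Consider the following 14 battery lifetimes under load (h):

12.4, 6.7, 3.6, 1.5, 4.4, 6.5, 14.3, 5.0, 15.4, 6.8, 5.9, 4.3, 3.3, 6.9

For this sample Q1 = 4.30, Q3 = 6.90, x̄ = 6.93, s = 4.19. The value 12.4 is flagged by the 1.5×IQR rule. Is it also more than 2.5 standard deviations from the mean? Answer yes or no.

no

z = (12.4 − 6.93) / 4.19 = 1.31.
|z| = 1.31 ≤ 2.5.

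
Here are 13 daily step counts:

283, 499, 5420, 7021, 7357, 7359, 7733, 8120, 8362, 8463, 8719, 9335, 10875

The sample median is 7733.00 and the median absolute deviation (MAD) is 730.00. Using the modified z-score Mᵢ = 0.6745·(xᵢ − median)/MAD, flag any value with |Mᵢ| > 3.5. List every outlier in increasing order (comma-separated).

|Mᵢ| > 3.5 ⇔ |xᵢ − 7733.00| > 3.5·730.00/0.6745 = 3787.99.
So outliers lie outside [3945.01, 11520.99].
283: M = -6.88 → outlier.
499: M = -6.68 → outlier.

283, 499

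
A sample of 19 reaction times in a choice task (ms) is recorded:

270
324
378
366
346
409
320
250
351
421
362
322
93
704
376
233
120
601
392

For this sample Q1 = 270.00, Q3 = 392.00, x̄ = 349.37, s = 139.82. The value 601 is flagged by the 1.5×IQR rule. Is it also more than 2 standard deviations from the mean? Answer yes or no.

z = (601 − 349.37) / 139.82 = 1.80.
|z| = 1.80 ≤ 2.

no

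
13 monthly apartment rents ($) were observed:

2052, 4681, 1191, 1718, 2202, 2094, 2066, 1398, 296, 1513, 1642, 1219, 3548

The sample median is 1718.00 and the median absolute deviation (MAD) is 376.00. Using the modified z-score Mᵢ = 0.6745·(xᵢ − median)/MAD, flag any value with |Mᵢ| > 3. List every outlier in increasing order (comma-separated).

3548, 4681

|Mᵢ| > 3 ⇔ |xᵢ − 1718.00| > 3·376.00/0.6745 = 1672.35.
So outliers lie outside [45.65, 3390.35].
3548: M = 3.28 → outlier.
4681: M = 5.32 → outlier.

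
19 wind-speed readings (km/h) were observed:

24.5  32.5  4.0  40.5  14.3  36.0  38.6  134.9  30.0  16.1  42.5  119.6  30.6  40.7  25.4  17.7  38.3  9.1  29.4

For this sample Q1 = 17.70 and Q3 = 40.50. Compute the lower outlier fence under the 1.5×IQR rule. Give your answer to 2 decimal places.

IQR = Q3 − Q1 = 40.50 − 17.70 = 22.80.
Lower fence = Q1 − 1.5·IQR = 17.70 − 34.20 = -16.50.
Upper fence = Q3 + 1.5·IQR = 40.50 + 34.20 = 74.70.

-16.50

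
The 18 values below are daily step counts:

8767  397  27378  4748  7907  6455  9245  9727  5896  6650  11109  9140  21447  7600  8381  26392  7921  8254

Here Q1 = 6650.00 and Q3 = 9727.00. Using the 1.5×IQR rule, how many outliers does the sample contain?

IQR = 3077.00; fences at 6650.00 − 4615.50 = 2034.50 and 9727.00 + 4615.50 = 14342.50.
Outside the cutoffs: 397, 21447, 26392, 27378.

4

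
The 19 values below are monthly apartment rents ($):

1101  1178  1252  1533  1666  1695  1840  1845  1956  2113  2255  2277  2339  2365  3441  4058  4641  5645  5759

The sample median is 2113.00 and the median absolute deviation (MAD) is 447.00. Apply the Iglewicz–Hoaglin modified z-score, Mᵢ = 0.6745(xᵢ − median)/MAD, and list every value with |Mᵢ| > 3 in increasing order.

4641, 5645, 5759

|Mᵢ| > 3 ⇔ |xᵢ − 2113.00| > 3·447.00/0.6745 = 1988.14.
So outliers lie outside [124.86, 4101.14].
4641: M = 3.81 → outlier.
5645: M = 5.33 → outlier.
5759: M = 5.50 → outlier.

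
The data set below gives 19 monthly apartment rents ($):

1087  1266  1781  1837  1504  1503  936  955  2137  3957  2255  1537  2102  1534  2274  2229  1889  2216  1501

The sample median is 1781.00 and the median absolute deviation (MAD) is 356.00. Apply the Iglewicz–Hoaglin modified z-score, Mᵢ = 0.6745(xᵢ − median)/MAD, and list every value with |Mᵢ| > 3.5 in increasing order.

|Mᵢ| > 3.5 ⇔ |xᵢ − 1781.00| > 3.5·356.00/0.6745 = 1847.29.
So outliers lie outside [-66.29, 3628.29].
3957: M = 4.12 → outlier.

3957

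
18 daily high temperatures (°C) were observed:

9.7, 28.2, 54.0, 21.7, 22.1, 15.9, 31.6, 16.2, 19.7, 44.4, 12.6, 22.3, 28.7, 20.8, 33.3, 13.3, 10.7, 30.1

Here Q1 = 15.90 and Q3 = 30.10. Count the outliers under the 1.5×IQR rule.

1

IQR = 14.20; fences at 15.90 − 21.30 = -5.40 and 30.10 + 21.30 = 51.40.
Outside the cutoffs: 54.0.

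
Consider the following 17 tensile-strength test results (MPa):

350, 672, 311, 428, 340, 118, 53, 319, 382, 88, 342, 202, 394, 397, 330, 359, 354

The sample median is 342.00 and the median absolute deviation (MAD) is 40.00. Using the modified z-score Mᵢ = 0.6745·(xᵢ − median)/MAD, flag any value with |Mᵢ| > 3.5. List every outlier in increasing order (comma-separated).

53, 88, 118, 672

|Mᵢ| > 3.5 ⇔ |xᵢ − 342.00| > 3.5·40.00/0.6745 = 207.56.
So outliers lie outside [134.44, 549.56].
53: M = -4.87 → outlier.
88: M = -4.28 → outlier.
118: M = -3.78 → outlier.
672: M = 5.56 → outlier.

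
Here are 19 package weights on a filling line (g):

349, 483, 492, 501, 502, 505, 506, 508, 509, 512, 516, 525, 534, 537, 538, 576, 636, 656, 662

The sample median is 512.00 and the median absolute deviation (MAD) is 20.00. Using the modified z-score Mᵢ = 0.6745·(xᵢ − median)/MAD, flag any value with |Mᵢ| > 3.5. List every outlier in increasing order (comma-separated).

|Mᵢ| > 3.5 ⇔ |xᵢ − 512.00| > 3.5·20.00/0.6745 = 103.78.
So outliers lie outside [408.22, 615.78].
349: M = -5.50 → outlier.
636: M = 4.18 → outlier.
656: M = 4.86 → outlier.
662: M = 5.06 → outlier.

349, 636, 656, 662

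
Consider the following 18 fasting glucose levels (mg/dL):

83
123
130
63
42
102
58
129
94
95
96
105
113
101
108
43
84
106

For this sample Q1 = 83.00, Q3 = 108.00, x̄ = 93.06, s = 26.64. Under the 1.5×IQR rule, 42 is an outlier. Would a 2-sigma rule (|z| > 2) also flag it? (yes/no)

no

z = (42 − 93.06) / 26.64 = -1.92.
|z| = 1.92 ≤ 2.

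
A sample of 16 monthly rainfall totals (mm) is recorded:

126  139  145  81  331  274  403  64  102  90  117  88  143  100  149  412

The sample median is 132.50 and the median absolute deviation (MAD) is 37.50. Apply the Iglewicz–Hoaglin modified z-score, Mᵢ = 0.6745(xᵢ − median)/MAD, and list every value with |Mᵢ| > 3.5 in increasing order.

|Mᵢ| > 3.5 ⇔ |xᵢ − 132.50| > 3.5·37.50/0.6745 = 194.59.
So outliers lie outside [-62.09, 327.09].
331: M = 3.57 → outlier.
403: M = 4.87 → outlier.
412: M = 5.03 → outlier.

331, 403, 412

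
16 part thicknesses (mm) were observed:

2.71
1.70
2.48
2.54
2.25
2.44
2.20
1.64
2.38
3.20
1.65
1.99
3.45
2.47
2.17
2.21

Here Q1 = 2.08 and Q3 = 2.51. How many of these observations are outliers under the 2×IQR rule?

1

IQR = 0.43; fences at 2.08 − 0.86 = 1.22 and 2.51 + 0.86 = 3.37.
Outside the cutoffs: 3.45.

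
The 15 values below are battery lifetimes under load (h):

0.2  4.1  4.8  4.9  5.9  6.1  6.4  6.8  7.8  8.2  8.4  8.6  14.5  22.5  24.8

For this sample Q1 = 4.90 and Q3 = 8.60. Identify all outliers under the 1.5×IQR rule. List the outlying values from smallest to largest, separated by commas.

14.5, 22.5, 24.8

IQR = Q3 − Q1 = 8.60 − 4.90 = 3.70.
Lower fence = Q1 − 1.5·IQR = 4.90 − 5.55 = -0.65.
Upper fence = Q3 + 1.5·IQR = 8.60 + 5.55 = 14.15.
14.5 > 14.15 → outlier.
22.5 > 14.15 → outlier.
24.8 > 14.15 → outlier.
All remaining values lie within [-0.65, 14.15].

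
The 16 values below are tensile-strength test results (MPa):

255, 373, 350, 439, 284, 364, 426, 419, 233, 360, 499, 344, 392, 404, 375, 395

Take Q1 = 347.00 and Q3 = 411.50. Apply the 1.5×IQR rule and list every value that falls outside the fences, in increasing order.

233

IQR = Q3 − Q1 = 411.50 − 347.00 = 64.50.
Lower fence = Q1 − 1.5·IQR = 347.00 − 96.75 = 250.25.
Upper fence = Q3 + 1.5·IQR = 411.50 + 96.75 = 508.25.
233 < 250.25 → outlier.
All remaining values lie within [250.25, 508.25].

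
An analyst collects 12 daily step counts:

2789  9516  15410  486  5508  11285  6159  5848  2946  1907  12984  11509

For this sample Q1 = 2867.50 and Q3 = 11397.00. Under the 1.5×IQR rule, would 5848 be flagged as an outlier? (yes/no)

IQR = Q3 − Q1 = 11397.00 − 2867.50 = 8529.50.
Lower fence = Q1 − 1.5·IQR = 2867.50 − 12794.25 = -9926.75.
Upper fence = Q3 + 1.5·IQR = 11397.00 + 12794.25 = 24191.25.
5848 lies within [-9926.75, 24191.25].

no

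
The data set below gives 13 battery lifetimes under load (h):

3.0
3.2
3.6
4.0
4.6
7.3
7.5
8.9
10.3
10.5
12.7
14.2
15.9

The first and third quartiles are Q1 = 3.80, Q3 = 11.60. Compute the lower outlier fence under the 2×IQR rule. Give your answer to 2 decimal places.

-11.80

IQR = Q3 − Q1 = 11.60 − 3.80 = 7.80.
Lower fence = Q1 − 2·IQR = 3.80 − 15.60 = -11.80.
Upper fence = Q3 + 2·IQR = 11.60 + 15.60 = 27.20.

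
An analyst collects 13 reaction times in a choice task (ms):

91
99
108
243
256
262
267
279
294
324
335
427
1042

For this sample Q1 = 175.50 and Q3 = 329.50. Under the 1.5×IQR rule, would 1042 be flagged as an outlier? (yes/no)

IQR = Q3 − Q1 = 329.50 − 175.50 = 154.00.
Lower fence = Q1 − 1.5·IQR = 175.50 − 231.00 = -55.50.
Upper fence = Q3 + 1.5·IQR = 329.50 + 231.00 = 560.50.
1042 lies above the upper fence.

yes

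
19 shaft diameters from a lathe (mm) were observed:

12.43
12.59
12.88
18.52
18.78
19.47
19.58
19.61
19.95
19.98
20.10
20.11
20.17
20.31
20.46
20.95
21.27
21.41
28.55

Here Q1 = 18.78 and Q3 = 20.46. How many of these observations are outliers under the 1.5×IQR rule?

4

IQR = 1.68; fences at 18.78 − 2.52 = 16.26 and 20.46 + 2.52 = 22.98.
Outside the cutoffs: 12.43, 12.59, 12.88, 28.55.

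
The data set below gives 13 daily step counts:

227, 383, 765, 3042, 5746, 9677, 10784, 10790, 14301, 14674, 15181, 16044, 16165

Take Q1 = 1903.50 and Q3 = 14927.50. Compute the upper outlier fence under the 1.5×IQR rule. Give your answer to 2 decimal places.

IQR = Q3 − Q1 = 14927.50 − 1903.50 = 13024.00.
Lower fence = Q1 − 1.5·IQR = 1903.50 − 19536.00 = -17632.50.
Upper fence = Q3 + 1.5·IQR = 14927.50 + 19536.00 = 34463.50.

34463.50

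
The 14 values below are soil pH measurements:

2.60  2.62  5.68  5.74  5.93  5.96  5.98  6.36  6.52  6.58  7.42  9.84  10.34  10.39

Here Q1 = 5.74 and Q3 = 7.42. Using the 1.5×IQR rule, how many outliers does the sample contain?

IQR = 1.68; fences at 5.74 − 2.52 = 3.22 and 7.42 + 2.52 = 9.94.
Outside the cutoffs: 2.60, 2.62, 10.34, 10.39.

4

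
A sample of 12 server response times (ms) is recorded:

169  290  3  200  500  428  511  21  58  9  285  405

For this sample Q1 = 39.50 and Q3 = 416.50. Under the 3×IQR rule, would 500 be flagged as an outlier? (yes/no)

no

IQR = Q3 − Q1 = 416.50 − 39.50 = 377.00.
Lower fence = Q1 − 3·IQR = 39.50 − 1131.00 = -1091.50.
Upper fence = Q3 + 3·IQR = 416.50 + 1131.00 = 1547.50.
500 lies within [-1091.50, 1547.50].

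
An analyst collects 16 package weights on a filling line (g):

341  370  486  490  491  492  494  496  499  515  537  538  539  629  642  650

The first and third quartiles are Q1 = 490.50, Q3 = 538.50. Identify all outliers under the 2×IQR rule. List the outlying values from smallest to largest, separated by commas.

341, 370, 642, 650

IQR = Q3 − Q1 = 538.50 − 490.50 = 48.00.
Lower fence = Q1 − 2·IQR = 490.50 − 96.00 = 394.50.
Upper fence = Q3 + 2·IQR = 538.50 + 96.00 = 634.50.
341 < 394.50 → outlier.
370 < 394.50 → outlier.
642 > 634.50 → outlier.
650 > 634.50 → outlier.
All remaining values lie within [394.50, 634.50].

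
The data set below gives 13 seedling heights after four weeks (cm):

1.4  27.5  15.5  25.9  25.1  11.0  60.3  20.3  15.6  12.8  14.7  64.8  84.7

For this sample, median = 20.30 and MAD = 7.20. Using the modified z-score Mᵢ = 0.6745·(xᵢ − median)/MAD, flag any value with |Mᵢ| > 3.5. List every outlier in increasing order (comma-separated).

|Mᵢ| > 3.5 ⇔ |xᵢ − 20.30| > 3.5·7.20/0.6745 = 37.36.
So outliers lie outside [-17.06, 57.66].
60.3: M = 3.75 → outlier.
64.8: M = 4.17 → outlier.
84.7: M = 6.03 → outlier.

60.3, 64.8, 84.7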